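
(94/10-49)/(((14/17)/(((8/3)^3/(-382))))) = 47872/20055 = 2.39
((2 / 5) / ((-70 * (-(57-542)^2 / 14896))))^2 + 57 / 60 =131410669597911 / 138327001562500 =0.95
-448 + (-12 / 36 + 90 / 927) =-138505 / 309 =-448.24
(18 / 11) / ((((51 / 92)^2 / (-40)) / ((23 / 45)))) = -3114752 / 28611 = -108.87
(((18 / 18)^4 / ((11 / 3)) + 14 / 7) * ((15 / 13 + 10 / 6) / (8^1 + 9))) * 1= 0.38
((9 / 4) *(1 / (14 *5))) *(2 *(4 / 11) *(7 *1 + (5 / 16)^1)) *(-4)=-1053 / 1540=-0.68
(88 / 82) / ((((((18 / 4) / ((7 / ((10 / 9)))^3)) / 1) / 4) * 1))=1222452 / 5125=238.53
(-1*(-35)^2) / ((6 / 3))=-1225 / 2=-612.50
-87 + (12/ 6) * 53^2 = 5531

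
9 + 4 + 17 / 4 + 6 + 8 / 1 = 125 / 4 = 31.25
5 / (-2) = -5 / 2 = -2.50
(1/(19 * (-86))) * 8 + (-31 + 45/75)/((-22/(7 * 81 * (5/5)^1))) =35205944/44935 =783.49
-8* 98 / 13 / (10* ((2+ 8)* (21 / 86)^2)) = -29584 / 2925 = -10.11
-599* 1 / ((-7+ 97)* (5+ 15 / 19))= -11381 / 9900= -1.15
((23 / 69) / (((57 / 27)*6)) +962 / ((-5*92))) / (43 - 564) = 4512 / 1138385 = 0.00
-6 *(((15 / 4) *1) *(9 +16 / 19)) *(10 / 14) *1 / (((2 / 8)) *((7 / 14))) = -168300 / 133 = -1265.41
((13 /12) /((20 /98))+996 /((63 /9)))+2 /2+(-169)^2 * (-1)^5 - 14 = -28426.41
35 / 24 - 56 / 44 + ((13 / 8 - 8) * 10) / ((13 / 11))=-184493 / 3432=-53.76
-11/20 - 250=-5011/20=-250.55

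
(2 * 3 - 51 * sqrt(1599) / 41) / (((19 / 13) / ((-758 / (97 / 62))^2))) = 172272673248 / 178771 - 1464317722608 * sqrt(1599) / 7329611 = -7025096.21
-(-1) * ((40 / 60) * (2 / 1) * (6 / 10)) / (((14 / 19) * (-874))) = -1 / 805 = -0.00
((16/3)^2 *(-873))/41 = -24832/41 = -605.66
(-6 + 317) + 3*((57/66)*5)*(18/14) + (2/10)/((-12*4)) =6055003/18480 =327.65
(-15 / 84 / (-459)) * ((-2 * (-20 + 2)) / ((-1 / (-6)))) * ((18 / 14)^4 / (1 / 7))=1.61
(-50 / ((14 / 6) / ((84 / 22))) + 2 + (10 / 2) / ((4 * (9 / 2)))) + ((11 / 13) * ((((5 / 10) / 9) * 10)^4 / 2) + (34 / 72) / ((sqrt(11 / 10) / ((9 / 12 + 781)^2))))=-74588824 / 938223 + 166228193 * sqrt(110) / 6336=275080.85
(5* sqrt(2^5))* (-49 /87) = -980* sqrt(2) /87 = -15.93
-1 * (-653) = 653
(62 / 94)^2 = 961 / 2209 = 0.44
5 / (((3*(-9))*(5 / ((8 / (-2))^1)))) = 4 / 27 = 0.15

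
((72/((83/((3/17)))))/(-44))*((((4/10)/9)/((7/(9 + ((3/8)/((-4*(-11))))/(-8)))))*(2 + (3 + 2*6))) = -76023/22496320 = -0.00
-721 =-721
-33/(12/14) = -77/2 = -38.50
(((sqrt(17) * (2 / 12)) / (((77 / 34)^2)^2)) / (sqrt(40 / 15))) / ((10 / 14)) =167042 * sqrt(102) / 75327945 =0.02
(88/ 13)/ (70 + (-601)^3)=-88/ 2822062503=-0.00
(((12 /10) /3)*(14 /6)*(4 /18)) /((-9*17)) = -0.00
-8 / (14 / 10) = -40 / 7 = -5.71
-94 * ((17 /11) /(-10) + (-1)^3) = 5969 /55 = 108.53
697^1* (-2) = -1394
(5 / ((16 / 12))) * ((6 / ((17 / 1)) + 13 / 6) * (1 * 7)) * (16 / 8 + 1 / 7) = 19275 / 136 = 141.73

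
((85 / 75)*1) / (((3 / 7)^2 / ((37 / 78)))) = 30821 / 10530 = 2.93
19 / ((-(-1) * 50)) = 19 / 50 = 0.38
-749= -749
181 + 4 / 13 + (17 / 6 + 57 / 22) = 80108 / 429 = 186.73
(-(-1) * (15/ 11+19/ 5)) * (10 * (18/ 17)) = 10224/ 187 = 54.67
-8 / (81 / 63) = -56 / 9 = -6.22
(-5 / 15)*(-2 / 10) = 1 / 15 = 0.07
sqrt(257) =16.03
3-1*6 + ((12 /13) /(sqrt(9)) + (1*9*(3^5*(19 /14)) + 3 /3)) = 539881 /182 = 2966.38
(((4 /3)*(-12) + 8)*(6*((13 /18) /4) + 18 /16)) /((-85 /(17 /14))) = 0.25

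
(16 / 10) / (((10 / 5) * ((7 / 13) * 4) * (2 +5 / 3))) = 39 / 385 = 0.10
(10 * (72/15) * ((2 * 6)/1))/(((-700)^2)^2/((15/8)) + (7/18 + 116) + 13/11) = 0.00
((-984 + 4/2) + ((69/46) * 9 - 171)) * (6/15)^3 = -9116/125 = -72.93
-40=-40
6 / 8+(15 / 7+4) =193 / 28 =6.89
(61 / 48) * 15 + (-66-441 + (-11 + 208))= -4655 / 16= -290.94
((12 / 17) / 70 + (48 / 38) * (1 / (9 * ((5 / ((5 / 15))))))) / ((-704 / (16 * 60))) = -1978 / 74613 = -0.03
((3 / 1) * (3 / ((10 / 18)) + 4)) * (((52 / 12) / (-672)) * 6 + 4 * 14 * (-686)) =-606666083 / 560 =-1083332.29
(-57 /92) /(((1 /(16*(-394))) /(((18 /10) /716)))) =9.82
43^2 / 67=27.60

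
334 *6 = 2004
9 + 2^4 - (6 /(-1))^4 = -1271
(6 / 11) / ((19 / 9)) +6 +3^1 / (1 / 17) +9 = 66.26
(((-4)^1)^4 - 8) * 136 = 33728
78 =78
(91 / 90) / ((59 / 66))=1001 / 885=1.13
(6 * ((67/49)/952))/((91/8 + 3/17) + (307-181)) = 402/6416501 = 0.00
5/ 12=0.42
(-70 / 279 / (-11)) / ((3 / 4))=280 / 9207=0.03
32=32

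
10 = 10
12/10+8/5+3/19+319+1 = 30681/95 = 322.96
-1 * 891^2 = -793881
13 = 13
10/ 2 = 5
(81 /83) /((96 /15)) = 405 /2656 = 0.15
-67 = -67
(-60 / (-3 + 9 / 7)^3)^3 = 5044200875 / 2985984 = 1689.29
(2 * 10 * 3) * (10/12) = 50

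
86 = 86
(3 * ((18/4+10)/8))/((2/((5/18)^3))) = 3625/62208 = 0.06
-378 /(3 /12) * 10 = -15120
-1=-1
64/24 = 8/3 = 2.67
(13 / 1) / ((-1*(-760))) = 13 / 760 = 0.02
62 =62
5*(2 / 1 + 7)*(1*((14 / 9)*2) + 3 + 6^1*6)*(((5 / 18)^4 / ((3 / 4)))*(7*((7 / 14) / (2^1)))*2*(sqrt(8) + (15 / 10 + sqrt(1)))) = 41453125 / 314928 + 8290625*sqrt(2) / 78732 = 280.55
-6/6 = -1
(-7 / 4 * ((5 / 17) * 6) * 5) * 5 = -2625 / 34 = -77.21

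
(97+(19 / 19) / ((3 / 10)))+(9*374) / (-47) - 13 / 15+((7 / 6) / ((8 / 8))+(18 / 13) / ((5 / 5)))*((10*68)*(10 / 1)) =53085414 / 3055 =17376.57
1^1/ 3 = 1/ 3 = 0.33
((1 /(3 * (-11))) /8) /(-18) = 1 /4752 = 0.00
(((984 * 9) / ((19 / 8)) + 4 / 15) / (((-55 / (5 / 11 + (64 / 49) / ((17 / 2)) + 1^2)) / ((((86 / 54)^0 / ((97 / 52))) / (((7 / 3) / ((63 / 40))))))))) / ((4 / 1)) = -32721059592 / 3317169625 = -9.86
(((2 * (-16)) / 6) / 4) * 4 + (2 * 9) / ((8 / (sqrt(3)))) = -16 / 3 + 9 * sqrt(3) / 4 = -1.44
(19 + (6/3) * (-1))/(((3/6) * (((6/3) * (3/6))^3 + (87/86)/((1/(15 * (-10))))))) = -731/3241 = -0.23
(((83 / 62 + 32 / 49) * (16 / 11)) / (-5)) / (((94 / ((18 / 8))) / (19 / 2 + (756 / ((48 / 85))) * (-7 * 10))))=1299.59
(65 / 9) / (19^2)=65 / 3249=0.02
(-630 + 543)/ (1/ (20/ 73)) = -1740/ 73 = -23.84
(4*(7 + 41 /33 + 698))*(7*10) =6525680 /33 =197747.88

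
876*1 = 876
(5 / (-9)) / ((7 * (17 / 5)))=-25 / 1071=-0.02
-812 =-812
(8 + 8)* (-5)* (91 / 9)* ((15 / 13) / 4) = -700 / 3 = -233.33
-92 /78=-46 /39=-1.18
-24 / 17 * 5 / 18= -20 / 51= -0.39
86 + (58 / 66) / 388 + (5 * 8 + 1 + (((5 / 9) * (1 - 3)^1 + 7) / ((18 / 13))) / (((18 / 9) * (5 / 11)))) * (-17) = -596804753 / 864270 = -690.53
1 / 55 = 0.02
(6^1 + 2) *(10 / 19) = 80 / 19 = 4.21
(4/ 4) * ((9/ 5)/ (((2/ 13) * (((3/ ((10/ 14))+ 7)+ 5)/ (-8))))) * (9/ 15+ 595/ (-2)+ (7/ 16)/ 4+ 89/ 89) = 136721/ 80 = 1709.01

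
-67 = -67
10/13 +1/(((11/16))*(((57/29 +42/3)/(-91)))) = -497982/66209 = -7.52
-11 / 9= -1.22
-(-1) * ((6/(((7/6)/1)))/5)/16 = 9/140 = 0.06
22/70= 11/35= 0.31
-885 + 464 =-421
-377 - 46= -423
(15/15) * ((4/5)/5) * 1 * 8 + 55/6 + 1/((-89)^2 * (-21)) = 86885399/8317050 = 10.45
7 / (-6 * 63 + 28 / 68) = -17 / 917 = -0.02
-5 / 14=-0.36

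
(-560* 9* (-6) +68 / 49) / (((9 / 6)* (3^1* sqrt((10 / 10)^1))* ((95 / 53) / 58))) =9110278544 / 41895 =217455.03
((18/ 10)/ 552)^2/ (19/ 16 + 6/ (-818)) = 3681/ 408546700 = 0.00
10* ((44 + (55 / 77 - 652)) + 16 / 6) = -126970 / 21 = -6046.19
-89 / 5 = -17.80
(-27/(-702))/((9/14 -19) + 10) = -7/1521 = -0.00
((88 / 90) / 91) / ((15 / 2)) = 88 / 61425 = 0.00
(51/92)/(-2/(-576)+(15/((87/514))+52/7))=43848/7597613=0.01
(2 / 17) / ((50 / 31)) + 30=12781 / 425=30.07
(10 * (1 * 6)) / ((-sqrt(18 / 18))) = -60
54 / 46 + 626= 14425 / 23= 627.17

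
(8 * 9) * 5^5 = 225000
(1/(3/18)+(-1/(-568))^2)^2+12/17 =64949882929937/1769466171392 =36.71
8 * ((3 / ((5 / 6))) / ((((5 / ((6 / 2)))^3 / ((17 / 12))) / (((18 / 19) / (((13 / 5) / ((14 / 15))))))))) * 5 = 462672 / 30875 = 14.99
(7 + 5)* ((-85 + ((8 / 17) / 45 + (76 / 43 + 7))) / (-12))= 2507326 / 32895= 76.22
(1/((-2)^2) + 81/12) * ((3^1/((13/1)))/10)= 21/130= 0.16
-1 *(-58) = 58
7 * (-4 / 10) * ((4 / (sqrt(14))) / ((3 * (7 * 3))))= -4 * sqrt(14) / 315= -0.05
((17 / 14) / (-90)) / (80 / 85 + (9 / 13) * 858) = -289 / 12743640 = -0.00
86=86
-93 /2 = -46.50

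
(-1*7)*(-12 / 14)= 6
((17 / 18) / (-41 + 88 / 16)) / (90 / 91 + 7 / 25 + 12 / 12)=-38675 / 3298518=-0.01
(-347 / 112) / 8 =-347 / 896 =-0.39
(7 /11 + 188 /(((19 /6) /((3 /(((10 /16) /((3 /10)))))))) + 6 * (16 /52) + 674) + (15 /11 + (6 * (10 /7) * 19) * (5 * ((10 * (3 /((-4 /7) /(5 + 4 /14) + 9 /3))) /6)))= 2171.21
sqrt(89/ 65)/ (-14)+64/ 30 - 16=-208/ 15 - sqrt(5785)/ 910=-13.95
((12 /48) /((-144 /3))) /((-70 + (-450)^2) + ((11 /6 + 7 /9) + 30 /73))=-219 /8511903712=-0.00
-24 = -24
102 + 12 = 114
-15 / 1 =-15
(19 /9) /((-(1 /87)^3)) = -1390173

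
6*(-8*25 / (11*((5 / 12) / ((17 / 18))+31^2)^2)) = -1387200 / 11754277931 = -0.00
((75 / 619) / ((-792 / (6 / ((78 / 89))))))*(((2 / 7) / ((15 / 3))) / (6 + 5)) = -445 / 81789708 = -0.00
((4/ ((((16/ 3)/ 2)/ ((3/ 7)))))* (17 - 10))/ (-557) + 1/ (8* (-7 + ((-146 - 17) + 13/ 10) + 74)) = -19831/ 2109916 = -0.01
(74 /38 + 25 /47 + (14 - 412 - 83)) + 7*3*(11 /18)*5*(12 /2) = -83514 /893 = -93.52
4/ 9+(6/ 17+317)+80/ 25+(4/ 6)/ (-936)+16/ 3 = 38944223/ 119340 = 326.33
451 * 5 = 2255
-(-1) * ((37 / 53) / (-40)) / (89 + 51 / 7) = -259 / 1428880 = -0.00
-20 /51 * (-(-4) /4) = -20 /51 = -0.39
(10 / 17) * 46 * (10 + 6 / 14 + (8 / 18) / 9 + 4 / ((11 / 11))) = 3776140 / 9639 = 391.76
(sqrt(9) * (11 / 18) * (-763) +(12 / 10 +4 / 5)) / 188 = -8381 / 1128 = -7.43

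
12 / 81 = 4 / 27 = 0.15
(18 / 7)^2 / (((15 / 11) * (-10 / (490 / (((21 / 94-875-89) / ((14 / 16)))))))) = 97713 / 452975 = 0.22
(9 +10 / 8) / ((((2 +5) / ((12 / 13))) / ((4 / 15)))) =164 / 455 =0.36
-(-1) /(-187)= -1 /187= -0.01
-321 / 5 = -64.20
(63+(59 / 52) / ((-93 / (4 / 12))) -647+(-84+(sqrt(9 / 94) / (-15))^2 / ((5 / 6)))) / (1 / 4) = -56936949101 / 21308625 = -2672.01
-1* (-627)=627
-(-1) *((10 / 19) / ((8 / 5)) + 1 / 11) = 351 / 836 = 0.42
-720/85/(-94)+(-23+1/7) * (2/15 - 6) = 2251496/16779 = 134.19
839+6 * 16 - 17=918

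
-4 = -4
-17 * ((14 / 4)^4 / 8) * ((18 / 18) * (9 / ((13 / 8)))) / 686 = -1071 / 416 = -2.57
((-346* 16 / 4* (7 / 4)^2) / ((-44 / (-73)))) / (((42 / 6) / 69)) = -69315.99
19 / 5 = 3.80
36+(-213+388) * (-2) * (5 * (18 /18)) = -1714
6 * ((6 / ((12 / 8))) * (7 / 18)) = 28 / 3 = 9.33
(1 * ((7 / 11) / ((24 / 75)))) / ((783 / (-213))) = -12425 / 22968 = -0.54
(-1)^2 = 1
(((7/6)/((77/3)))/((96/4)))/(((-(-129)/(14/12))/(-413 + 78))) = -0.01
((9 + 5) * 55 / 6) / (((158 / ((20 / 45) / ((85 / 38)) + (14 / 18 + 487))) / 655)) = 348657155 / 1343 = 259610.69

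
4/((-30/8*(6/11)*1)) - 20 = -988/45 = -21.96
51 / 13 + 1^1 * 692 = 9047 / 13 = 695.92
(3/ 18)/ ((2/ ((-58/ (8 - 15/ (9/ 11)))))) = 29/ 62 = 0.47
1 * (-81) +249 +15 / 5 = 171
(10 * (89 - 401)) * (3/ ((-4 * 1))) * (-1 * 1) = -2340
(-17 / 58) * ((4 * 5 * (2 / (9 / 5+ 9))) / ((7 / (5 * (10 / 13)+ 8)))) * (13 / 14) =-9350 / 5481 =-1.71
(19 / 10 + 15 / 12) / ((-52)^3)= -63 / 2812160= -0.00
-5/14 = -0.36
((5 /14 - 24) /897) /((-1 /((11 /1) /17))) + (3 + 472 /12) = 9041215 /213486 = 42.35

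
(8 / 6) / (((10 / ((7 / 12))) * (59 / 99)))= 77 / 590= 0.13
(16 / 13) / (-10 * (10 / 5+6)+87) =0.18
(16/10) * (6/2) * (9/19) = 216/95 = 2.27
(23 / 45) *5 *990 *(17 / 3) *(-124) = -5333240 / 3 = -1777746.67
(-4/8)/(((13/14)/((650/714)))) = -25/51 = -0.49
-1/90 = -0.01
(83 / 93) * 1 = 83 / 93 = 0.89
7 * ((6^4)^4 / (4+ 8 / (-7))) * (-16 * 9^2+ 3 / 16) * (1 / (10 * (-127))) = 22390730576976384 / 3175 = 7052198606921.70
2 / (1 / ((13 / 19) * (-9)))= -12.32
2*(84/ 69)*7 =392/ 23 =17.04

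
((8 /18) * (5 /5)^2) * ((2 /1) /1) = 8 /9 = 0.89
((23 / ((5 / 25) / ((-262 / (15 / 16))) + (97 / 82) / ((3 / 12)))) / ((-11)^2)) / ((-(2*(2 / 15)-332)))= 741198 / 6119741375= 0.00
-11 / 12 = -0.92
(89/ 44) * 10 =445/ 22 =20.23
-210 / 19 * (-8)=1680 / 19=88.42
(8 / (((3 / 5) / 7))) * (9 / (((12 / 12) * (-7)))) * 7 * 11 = -9240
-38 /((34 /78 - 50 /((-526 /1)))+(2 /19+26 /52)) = -14811108 /442859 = -33.44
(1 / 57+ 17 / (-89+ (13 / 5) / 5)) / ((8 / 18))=-66039 / 168112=-0.39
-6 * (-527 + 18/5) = 15702/5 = 3140.40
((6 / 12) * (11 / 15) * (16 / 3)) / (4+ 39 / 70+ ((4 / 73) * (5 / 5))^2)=6565328 / 15309639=0.43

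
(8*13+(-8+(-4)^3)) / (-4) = -8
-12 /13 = -0.92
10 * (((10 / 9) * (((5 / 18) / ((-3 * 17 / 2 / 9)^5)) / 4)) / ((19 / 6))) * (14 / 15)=-33600 / 26977283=-0.00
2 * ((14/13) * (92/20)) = 644/65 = 9.91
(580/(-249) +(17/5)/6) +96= 78217/830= 94.24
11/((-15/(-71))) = 52.07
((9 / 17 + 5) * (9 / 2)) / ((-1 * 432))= -47 / 816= -0.06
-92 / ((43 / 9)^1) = -828 / 43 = -19.26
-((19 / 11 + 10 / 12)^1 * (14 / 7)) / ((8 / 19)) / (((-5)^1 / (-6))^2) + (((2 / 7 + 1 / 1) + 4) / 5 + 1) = -59511 / 3850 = -15.46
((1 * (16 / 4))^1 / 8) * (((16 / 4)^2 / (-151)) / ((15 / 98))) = -0.35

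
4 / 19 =0.21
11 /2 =5.50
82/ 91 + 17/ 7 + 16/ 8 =485/ 91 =5.33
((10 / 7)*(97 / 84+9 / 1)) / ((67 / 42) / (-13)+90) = 55445 / 343511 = 0.16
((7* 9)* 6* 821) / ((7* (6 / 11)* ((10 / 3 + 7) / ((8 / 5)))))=1950696 / 155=12585.14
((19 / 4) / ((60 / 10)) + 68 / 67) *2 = 2905 / 804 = 3.61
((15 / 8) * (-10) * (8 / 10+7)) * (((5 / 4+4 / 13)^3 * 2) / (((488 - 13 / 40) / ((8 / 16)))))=-119574225 / 105493856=-1.13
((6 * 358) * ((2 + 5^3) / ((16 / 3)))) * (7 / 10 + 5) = 11662029 / 40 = 291550.72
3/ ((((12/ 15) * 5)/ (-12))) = -9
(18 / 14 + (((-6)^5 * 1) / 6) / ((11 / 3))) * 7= -27117 / 11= -2465.18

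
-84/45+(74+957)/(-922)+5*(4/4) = 27869/13830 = 2.02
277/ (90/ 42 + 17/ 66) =127974/ 1109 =115.40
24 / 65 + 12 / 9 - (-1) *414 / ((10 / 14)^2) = 792814 / 975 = 813.14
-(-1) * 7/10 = 7/10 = 0.70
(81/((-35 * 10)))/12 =-27/1400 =-0.02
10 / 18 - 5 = -4.44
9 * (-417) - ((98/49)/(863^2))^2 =-3753.00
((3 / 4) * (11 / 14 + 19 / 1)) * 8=831 / 7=118.71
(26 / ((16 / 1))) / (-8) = -13 / 64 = -0.20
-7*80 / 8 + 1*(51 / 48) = -1103 / 16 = -68.94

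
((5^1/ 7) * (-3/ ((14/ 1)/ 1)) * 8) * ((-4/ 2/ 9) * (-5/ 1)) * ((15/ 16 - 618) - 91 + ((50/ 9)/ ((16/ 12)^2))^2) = 372425/ 392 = 950.06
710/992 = 355/496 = 0.72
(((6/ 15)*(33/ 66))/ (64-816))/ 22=-1/ 82720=-0.00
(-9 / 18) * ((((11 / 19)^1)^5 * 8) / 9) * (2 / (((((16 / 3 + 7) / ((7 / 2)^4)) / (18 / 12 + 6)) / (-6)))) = 5800251765 / 183231326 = 31.66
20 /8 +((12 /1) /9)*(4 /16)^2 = 31 /12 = 2.58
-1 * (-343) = 343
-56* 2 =-112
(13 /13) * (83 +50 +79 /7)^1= 1010 /7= 144.29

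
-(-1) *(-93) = -93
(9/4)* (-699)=-6291/4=-1572.75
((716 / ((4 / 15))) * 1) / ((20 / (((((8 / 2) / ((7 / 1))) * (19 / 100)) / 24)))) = 3401 / 5600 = 0.61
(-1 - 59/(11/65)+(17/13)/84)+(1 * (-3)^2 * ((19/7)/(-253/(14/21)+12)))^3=-3026267254285129/8655848701500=-349.62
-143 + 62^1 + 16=-65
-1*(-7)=7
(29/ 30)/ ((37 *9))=29/ 9990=0.00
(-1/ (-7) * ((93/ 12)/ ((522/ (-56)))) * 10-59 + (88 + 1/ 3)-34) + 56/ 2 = 5780/ 261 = 22.15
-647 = -647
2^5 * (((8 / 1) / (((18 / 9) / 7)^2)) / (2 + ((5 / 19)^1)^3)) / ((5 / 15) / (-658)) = -42460392576 / 13843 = -3067282.57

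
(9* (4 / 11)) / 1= 36 / 11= 3.27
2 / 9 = 0.22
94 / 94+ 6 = 7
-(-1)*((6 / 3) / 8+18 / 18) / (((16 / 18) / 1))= 45 / 32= 1.41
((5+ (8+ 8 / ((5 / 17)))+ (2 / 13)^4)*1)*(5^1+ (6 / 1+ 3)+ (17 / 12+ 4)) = 780.56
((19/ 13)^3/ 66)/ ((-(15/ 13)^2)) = -6859/ 193050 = -0.04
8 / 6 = 4 / 3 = 1.33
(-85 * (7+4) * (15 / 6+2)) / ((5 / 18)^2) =-272646 / 5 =-54529.20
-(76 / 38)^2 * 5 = -20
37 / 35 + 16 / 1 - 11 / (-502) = 17.08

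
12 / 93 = 4 / 31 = 0.13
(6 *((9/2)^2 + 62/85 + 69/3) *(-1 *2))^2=278523.17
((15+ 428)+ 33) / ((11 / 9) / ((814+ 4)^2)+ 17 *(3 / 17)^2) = 48730962672 / 54199231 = 899.11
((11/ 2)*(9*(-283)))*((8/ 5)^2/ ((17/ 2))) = -1793088/ 425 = -4219.03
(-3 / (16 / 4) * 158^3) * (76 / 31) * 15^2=-50585801400 / 31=-1631800045.16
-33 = -33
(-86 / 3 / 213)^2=7396 / 408321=0.02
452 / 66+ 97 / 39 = 1335 / 143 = 9.34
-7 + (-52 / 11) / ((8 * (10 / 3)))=-1579 / 220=-7.18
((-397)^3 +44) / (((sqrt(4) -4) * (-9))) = -62570729 / 18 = -3476151.61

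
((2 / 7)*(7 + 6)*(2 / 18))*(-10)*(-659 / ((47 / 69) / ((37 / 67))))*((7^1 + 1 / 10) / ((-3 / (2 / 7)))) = -2070506828 / 1388709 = -1490.96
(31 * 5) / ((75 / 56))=115.73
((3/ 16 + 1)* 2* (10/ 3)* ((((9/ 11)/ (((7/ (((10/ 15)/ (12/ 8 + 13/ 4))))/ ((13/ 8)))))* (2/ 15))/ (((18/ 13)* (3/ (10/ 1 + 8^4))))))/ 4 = 346957/ 49896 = 6.95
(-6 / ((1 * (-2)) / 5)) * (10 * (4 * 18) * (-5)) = -54000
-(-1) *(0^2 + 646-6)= 640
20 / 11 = 1.82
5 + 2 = 7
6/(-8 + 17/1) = 2/3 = 0.67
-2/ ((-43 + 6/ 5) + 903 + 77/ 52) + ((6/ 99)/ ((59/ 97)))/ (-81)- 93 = -3289833770305/ 35373206979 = -93.00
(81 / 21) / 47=27 / 329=0.08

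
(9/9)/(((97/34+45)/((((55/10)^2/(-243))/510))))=-121/23721660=-0.00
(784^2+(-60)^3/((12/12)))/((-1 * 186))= -199328/93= -2143.31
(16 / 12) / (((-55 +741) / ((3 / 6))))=1 / 1029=0.00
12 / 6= 2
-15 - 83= -98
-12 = -12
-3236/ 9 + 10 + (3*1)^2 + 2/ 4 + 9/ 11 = -67169/ 198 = -339.24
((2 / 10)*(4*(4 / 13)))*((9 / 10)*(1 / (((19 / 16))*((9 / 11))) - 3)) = -2696 / 6175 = -0.44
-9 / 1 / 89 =-9 / 89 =-0.10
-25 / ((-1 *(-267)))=-25 / 267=-0.09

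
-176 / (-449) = 176 / 449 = 0.39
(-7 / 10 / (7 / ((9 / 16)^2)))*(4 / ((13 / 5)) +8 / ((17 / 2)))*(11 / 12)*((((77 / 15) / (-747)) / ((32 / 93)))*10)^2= -8586537883 / 2993295851520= -0.00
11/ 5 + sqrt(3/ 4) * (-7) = 11/ 5 -7 * sqrt(3)/ 2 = -3.86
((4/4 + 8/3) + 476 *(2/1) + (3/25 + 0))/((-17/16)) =-1146944/1275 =-899.56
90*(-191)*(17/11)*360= -9563890.91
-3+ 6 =3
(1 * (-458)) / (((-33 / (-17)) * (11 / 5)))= -38930 / 363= -107.25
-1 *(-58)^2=-3364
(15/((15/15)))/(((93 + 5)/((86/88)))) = 0.15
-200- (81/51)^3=-1002283/4913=-204.01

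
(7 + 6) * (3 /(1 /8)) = 312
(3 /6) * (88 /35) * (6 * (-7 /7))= -264 /35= -7.54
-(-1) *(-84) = -84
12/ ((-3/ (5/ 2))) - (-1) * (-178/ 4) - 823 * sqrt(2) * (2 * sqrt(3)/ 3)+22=-1646 * sqrt(6)/ 3 - 65/ 2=-1376.45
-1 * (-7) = 7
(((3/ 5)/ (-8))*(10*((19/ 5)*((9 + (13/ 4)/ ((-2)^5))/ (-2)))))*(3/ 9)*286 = 3094663/ 2560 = 1208.85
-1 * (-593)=593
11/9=1.22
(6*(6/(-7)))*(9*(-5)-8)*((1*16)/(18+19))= 30528/259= 117.87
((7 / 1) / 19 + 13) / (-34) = -127 / 323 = -0.39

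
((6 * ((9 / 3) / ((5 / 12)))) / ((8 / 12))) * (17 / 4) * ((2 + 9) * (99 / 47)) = 1499553 / 235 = 6381.08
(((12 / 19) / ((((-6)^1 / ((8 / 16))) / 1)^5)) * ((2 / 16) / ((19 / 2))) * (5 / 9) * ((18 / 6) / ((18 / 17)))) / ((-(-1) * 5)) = -17 / 1616910336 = -0.00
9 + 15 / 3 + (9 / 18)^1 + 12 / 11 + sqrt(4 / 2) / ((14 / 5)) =5 * sqrt(2) / 14 + 343 / 22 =16.10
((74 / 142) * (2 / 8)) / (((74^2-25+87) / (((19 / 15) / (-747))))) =-703 / 17623134360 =-0.00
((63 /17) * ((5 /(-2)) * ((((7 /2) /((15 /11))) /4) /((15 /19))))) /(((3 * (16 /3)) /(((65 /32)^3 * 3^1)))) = -1687460775 /142606336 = -11.83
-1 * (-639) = 639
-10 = -10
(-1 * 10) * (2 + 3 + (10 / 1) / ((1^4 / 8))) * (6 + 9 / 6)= -6375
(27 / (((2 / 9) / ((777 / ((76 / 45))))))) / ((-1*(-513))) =314685 / 2888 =108.96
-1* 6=-6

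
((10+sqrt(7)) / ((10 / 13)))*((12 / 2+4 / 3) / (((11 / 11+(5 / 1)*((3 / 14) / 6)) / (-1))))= -728 / 9-364*sqrt(7) / 45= -102.29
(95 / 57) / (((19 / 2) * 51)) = 10 / 2907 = 0.00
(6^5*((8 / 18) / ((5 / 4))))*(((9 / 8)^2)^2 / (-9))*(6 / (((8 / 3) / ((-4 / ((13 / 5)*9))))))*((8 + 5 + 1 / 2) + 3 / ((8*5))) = 10687869 / 4160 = 2569.20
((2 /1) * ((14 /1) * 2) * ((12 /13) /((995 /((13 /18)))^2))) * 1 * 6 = 1456 /8910225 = 0.00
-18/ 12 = -3/ 2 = -1.50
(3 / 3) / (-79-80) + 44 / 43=6953 / 6837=1.02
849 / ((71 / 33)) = 28017 / 71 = 394.61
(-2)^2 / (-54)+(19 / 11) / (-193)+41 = 2345402 / 57321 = 40.92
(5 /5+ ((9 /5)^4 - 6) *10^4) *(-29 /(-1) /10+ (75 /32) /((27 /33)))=124451359 /480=259273.66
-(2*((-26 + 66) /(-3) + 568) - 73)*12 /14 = -6218 /7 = -888.29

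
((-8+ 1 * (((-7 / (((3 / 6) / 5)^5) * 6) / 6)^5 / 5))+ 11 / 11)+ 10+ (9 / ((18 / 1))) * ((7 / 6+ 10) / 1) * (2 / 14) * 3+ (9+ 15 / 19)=-17882647999999999999999999991923 / 532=-33614000000000000000000000000.00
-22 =-22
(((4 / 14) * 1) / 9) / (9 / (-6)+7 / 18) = -1 / 35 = -0.03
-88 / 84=-22 / 21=-1.05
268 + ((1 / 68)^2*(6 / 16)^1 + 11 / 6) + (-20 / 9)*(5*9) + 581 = 83324489 / 110976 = 750.83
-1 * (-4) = 4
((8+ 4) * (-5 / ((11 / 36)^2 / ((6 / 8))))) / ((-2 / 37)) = 1078920 / 121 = 8916.69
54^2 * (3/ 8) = 2187/ 2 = 1093.50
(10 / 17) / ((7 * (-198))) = -5 / 11781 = -0.00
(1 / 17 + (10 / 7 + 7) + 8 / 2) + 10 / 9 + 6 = 20990 / 1071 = 19.60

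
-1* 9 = -9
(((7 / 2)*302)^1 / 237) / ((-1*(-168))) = 151 / 5688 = 0.03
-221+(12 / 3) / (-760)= -41991 / 190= -221.01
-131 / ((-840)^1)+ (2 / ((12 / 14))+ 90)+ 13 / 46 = 597451 / 6440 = 92.77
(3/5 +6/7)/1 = 51/35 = 1.46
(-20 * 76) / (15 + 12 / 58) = -44080 / 441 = -99.95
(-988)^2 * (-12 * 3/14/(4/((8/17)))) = -35141184/119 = -295304.07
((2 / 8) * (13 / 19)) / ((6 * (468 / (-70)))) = -35 / 8208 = -0.00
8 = 8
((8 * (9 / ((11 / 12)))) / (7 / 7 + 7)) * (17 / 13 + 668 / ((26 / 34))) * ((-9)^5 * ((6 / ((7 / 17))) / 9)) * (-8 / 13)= 6575957400384 / 13013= 505337539.41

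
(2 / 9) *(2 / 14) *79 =158 / 63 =2.51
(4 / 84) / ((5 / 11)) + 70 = 70.10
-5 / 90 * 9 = -1 / 2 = -0.50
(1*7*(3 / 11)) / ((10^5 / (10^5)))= 21 / 11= 1.91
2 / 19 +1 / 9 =37 / 171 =0.22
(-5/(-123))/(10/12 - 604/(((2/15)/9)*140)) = -35/250018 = -0.00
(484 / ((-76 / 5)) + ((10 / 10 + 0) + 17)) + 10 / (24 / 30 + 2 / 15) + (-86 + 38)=-6800 / 133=-51.13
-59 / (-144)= 59 / 144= 0.41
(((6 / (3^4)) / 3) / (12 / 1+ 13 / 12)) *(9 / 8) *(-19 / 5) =-19 / 2355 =-0.01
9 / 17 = 0.53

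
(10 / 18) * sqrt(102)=5 * sqrt(102) / 9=5.61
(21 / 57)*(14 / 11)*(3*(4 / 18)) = 196 / 627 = 0.31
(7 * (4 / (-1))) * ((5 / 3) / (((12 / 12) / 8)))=-1120 / 3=-373.33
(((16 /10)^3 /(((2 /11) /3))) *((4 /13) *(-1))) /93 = -11264 /50375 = -0.22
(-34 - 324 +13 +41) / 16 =-19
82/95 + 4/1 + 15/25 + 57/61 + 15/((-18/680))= -9740278/17385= -560.27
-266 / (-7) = 38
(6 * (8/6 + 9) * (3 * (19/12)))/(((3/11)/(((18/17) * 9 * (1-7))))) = -61741.06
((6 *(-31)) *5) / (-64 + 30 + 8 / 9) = 4185 / 149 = 28.09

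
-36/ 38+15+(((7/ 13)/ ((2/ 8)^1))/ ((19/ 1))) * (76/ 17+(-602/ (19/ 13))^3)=-228152738119611/ 28800941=-7921711.24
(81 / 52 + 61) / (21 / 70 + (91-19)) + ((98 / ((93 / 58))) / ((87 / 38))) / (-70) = 4229713 / 8741070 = 0.48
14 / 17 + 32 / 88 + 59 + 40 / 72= 60.74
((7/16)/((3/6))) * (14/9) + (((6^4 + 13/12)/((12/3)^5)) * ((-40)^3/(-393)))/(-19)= -9.50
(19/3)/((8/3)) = 19/8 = 2.38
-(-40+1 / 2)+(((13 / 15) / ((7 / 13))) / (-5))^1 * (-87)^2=-838949 / 350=-2397.00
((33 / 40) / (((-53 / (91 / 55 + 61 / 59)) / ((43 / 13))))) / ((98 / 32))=-2250792 / 49797475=-0.05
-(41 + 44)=-85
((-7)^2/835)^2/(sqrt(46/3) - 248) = -893172/64307153425 - 2401*sqrt(138)/128614306850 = -0.00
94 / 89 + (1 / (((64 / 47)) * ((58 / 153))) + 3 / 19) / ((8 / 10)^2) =434851237 / 100431872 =4.33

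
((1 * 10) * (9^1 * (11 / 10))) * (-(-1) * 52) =5148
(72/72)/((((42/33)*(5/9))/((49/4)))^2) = 480249/1600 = 300.16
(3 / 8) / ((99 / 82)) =41 / 132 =0.31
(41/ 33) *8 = 9.94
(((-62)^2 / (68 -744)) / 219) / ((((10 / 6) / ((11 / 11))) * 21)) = -961 / 1295385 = -0.00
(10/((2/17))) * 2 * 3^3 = 4590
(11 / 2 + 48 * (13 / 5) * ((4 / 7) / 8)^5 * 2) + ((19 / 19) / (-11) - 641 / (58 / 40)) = -23411201733 / 53614330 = -436.66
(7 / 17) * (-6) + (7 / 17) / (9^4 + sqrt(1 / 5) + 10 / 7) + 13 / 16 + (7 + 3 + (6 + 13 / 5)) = 60776852076209 / 3587353530640 - 343 * sqrt(5) / 179367676532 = 16.94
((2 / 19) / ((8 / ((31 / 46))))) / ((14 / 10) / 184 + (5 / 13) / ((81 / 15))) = 54405 / 483683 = 0.11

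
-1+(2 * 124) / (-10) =-129 / 5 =-25.80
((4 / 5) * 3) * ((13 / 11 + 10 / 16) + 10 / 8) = 807 / 110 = 7.34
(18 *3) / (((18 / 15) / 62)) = 2790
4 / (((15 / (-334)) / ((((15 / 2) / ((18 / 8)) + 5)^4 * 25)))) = -2609375000 / 243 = -10738168.72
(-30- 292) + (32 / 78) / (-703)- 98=-11515156 / 27417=-420.00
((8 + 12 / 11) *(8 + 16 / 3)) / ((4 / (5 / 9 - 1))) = -13.47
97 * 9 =873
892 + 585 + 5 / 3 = 4436 / 3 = 1478.67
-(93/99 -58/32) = 0.87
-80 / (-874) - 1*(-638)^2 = -177878188 / 437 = -407043.91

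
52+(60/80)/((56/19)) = 11705/224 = 52.25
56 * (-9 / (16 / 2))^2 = 567 / 8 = 70.88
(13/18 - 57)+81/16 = -51.22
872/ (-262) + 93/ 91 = -2.31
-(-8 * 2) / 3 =16 / 3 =5.33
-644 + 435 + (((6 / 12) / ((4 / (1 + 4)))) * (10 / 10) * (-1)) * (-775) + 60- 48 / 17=45227 / 136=332.55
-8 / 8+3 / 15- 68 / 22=-214 / 55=-3.89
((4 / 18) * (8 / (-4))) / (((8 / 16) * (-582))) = 4 / 2619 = 0.00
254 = 254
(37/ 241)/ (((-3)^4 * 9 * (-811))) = -37/ 142483779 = -0.00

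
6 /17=0.35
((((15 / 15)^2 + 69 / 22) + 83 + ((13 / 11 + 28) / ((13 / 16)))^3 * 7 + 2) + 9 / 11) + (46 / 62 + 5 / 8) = 235259429314241 / 725203336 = 324404.78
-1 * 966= -966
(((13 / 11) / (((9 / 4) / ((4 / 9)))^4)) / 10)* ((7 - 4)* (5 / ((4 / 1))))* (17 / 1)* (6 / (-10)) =-1810432 / 263063295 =-0.01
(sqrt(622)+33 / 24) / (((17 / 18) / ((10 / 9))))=55 / 34+20 * sqrt(622) / 17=30.96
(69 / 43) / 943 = 3 / 1763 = 0.00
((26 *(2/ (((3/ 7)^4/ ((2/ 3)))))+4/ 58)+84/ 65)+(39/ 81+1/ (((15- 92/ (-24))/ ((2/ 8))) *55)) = 1172239076611/ 1138724730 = 1029.43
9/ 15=3/ 5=0.60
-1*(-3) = 3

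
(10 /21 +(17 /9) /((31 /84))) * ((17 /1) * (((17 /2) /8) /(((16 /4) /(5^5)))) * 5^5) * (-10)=-8565576171875 /3472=-2467043828.31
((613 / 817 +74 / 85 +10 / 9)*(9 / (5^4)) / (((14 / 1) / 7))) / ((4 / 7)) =11952619 / 347225000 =0.03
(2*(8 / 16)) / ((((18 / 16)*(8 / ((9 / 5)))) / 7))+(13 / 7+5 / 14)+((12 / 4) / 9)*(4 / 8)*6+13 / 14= 194 / 35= 5.54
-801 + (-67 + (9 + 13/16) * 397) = 48441/16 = 3027.56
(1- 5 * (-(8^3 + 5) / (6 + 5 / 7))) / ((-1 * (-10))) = 193 / 5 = 38.60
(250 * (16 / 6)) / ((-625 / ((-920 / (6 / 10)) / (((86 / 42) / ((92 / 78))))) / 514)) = 484253.18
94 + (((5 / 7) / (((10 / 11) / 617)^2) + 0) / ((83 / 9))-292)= 412269561 / 11620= 35479.31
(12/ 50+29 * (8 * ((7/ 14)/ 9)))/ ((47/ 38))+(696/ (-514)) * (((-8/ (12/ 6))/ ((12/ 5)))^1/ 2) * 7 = 50316014/ 2717775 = 18.51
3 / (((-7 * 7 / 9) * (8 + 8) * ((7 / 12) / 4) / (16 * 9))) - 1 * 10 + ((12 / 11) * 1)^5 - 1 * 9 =-2842718855 / 55240493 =-51.46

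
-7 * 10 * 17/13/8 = -595/52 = -11.44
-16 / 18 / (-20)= 2 / 45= 0.04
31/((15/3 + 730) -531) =31/204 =0.15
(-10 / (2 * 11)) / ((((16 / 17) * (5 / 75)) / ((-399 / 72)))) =40.15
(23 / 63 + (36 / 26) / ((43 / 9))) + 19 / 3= 246104 / 35217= 6.99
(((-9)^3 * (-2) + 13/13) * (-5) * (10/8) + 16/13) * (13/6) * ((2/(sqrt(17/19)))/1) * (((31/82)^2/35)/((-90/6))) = 50624519 * sqrt(323)/80015600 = 11.37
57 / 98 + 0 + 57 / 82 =2565 / 2009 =1.28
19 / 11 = 1.73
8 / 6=4 / 3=1.33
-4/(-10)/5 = 0.08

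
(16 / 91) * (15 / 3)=80 / 91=0.88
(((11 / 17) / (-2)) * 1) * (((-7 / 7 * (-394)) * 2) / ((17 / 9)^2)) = -351054 / 4913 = -71.45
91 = 91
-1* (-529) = 529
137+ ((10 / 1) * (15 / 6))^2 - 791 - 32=-61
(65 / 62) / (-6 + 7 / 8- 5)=-260 / 2511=-0.10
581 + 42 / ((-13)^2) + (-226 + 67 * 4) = 105329 / 169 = 623.25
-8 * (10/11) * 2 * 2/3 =-320/33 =-9.70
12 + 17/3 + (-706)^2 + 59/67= 100189364/201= 498454.55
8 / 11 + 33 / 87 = 353 / 319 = 1.11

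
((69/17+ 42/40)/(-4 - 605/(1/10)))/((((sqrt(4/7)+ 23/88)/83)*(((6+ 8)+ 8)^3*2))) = 2579059/1509479094640 - 16019*sqrt(7)/8576585765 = -0.00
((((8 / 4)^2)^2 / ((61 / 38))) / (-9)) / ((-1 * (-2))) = -0.55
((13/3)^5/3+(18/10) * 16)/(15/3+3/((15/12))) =1961441/26973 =72.72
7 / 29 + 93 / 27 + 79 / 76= 93731 / 19836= 4.73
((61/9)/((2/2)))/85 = 61/765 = 0.08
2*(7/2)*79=553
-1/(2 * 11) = -1/22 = -0.05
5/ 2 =2.50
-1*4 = -4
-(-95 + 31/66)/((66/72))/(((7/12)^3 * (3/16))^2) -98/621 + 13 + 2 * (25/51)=11190540448374701/150284479653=74462.38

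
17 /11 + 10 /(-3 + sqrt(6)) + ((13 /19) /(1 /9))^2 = 117006 /3971- 10 * sqrt(6) /3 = 21.30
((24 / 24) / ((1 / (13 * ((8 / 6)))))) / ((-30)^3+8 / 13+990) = -338 / 507183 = -0.00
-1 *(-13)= 13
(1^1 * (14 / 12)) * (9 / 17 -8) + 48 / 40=-3833 / 510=-7.52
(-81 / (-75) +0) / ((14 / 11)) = 297 / 350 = 0.85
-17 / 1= -17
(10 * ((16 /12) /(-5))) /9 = -8 /27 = -0.30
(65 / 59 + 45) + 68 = 6732 / 59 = 114.10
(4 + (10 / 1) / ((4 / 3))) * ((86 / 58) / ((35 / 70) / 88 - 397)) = -87032 / 2026259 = -0.04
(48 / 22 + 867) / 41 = 21.20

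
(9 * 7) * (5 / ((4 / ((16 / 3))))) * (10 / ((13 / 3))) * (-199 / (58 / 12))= -15044400 / 377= -39905.57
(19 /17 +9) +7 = 291 /17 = 17.12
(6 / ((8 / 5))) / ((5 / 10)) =15 / 2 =7.50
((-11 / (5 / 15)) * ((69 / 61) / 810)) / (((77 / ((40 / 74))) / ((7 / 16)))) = -23 / 162504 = -0.00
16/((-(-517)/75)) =1200/517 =2.32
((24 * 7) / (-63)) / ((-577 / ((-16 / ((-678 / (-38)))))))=-2432 / 586809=-0.00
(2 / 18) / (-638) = -1 / 5742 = -0.00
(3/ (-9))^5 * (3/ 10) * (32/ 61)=-16/ 24705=-0.00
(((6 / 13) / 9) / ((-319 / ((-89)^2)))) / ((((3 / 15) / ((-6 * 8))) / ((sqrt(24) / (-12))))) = -633680 * sqrt(6) / 12441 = -124.76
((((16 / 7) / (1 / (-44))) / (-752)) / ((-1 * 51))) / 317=-44 / 5318943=-0.00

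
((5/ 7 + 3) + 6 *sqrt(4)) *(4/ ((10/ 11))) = 484/ 7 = 69.14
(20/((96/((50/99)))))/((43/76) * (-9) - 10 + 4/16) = -2375/335016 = -0.01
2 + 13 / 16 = 45 / 16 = 2.81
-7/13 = -0.54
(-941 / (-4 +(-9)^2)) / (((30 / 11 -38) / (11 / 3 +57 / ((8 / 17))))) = 2818295 / 65184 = 43.24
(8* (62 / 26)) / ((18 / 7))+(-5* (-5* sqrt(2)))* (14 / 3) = 868 / 117+350* sqrt(2) / 3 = 172.41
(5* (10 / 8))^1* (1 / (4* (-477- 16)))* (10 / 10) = -25 / 7888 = -0.00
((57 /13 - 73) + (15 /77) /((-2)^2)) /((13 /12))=-63.29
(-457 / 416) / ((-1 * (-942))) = -457 / 391872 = -0.00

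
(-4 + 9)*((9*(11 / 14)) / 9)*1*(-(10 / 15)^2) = -110 / 63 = -1.75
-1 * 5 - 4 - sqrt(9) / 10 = -93 / 10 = -9.30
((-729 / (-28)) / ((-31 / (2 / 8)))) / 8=-729 / 27776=-0.03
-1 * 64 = -64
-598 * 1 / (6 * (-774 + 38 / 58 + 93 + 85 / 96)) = 277472 / 1891615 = 0.15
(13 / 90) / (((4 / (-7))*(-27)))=91 / 9720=0.01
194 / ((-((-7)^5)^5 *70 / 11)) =1067 / 46937401688238771528245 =0.00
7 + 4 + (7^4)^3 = 13841287212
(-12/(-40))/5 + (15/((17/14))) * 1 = 10551/850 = 12.41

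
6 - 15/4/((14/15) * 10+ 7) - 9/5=3891/980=3.97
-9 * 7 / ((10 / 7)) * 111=-48951 / 10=-4895.10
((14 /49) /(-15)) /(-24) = 1 /1260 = 0.00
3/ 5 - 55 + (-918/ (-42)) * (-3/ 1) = -4199/ 35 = -119.97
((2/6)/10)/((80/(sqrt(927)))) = sqrt(103)/800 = 0.01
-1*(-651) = 651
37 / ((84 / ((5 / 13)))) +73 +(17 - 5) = 93005 / 1092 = 85.17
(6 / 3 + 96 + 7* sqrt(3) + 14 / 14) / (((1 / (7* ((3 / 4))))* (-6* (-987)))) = 7* sqrt(3) / 1128 + 33 / 376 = 0.10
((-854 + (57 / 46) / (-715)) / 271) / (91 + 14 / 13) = -28088117 / 820699110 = -0.03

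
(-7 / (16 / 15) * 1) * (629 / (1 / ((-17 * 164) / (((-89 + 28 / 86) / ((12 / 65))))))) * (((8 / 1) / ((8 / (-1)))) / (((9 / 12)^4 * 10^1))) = 411979904 / 54405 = 7572.46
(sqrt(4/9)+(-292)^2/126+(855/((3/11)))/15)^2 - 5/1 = 3118197436/3969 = 785638.05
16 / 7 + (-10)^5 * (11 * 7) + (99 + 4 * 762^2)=-5377322.71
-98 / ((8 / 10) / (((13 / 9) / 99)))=-3185 / 1782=-1.79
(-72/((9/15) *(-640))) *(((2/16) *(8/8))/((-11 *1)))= -3/1408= -0.00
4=4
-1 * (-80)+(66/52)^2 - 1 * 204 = -82735/676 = -122.39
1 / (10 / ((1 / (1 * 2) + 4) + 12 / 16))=21 / 40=0.52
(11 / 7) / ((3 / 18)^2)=396 / 7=56.57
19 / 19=1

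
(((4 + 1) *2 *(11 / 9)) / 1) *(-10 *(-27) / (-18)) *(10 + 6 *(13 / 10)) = -9790 / 3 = -3263.33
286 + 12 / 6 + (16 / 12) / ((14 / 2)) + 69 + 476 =17497 / 21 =833.19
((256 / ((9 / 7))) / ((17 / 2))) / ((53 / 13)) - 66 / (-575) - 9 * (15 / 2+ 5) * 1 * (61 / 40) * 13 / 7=-163327090847 / 522219600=-312.76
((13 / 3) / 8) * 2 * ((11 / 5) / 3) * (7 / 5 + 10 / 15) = 4433 / 2700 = 1.64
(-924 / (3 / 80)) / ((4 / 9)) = -55440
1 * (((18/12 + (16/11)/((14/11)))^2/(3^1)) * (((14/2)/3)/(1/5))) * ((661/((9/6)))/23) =4524545/8694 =520.42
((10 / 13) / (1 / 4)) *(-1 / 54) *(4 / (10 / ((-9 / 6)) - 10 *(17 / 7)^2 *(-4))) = -196 / 197145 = -0.00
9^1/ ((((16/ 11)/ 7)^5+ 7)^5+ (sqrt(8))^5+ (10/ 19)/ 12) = 41514515356588563894525418971712789223124698605733230525082654614924945842536505807959947190967408354870/ 77538716911375392776571761991668830621162566647039202613485301093313982634753756314310519603684073412343153- 316081036180010004707255838242630329915307663783086668645749342237413431176846140038262950758542852608 *sqrt(2)/ 77538716911375392776571761991668830621162566647039202613485301093313982634753756314310519603684073412343153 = 0.00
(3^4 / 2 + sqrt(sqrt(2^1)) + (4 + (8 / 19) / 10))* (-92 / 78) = -53.94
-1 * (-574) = 574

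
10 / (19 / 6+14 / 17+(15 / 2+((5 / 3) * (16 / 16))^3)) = 4590 / 7399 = 0.62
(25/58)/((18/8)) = 50/261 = 0.19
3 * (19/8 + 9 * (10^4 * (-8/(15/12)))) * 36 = -124415487/2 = -62207743.50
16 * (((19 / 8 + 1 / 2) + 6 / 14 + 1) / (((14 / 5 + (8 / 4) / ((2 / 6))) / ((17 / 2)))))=20485 / 308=66.51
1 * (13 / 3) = 13 / 3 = 4.33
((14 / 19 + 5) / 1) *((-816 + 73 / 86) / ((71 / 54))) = -206313129 / 58007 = -3556.69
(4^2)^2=256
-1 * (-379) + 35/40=3039/8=379.88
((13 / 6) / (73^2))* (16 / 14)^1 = 52 / 111909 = 0.00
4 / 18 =2 / 9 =0.22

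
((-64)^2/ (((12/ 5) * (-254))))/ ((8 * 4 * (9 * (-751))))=80/ 2575179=0.00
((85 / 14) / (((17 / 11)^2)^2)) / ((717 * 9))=73205 / 443850246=0.00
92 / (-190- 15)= -92 / 205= -0.45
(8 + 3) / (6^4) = 11 / 1296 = 0.01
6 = 6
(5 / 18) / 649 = 5 / 11682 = 0.00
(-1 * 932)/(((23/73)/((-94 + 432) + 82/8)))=-23693537/23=-1030153.78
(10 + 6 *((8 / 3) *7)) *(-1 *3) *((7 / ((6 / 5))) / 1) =-2135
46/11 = 4.18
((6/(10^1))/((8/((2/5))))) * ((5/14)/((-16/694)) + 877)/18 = 32163/22400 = 1.44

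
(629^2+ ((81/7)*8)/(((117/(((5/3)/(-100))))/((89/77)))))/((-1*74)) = -13861281901/2592590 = -5346.50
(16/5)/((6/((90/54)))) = 0.89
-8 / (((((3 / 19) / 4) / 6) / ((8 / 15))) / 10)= -19456 / 3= -6485.33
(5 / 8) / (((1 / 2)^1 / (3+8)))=55 / 4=13.75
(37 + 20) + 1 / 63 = 3592 / 63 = 57.02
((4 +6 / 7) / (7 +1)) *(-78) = -663 / 14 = -47.36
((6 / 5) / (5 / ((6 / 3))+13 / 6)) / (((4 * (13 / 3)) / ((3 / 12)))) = 27 / 7280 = 0.00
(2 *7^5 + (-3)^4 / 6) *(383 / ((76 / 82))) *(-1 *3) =-41688365.72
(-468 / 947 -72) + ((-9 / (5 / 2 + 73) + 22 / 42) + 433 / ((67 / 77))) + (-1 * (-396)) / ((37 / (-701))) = -52683602067344 / 7444280823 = -7077.06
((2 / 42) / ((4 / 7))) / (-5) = -1 / 60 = -0.02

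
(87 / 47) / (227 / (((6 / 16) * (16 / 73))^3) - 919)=18792 / 4141092685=0.00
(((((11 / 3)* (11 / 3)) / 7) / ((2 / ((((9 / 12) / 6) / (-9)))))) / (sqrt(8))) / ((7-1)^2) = -0.00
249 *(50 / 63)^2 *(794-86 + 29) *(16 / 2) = 1223420000 / 1323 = 924731.67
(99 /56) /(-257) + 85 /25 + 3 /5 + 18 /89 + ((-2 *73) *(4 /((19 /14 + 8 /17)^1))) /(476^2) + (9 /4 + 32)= 364147582513 /9472166760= 38.44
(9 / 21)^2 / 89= 9 / 4361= 0.00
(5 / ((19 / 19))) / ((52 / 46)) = 115 / 26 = 4.42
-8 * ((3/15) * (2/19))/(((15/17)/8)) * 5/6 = -1088/855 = -1.27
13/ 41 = 0.32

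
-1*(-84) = 84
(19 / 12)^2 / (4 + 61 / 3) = 361 / 3504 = 0.10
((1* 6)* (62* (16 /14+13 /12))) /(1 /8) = 46376 /7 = 6625.14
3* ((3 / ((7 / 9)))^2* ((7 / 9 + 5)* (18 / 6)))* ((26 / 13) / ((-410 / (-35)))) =37908 / 287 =132.08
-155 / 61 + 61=3566 / 61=58.46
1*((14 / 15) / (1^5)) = 14 / 15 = 0.93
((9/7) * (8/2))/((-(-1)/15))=540/7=77.14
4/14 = 2/7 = 0.29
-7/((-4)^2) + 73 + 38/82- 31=27569/656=42.03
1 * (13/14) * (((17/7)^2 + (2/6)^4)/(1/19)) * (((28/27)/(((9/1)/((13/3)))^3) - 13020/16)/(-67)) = 715820559310519/565289540172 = 1266.29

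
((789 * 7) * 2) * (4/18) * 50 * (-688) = -84440533.33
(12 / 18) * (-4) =-2.67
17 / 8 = 2.12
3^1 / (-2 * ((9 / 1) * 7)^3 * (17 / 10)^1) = -5 / 1416933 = -0.00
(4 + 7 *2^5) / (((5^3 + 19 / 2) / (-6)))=-10.17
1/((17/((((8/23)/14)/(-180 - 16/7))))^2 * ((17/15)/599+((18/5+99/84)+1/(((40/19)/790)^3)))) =4025280/3308972199182325129123659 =0.00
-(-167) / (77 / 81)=13527 / 77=175.68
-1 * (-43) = 43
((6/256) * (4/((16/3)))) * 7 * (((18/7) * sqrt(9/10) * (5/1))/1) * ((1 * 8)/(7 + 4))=243 * sqrt(10)/704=1.09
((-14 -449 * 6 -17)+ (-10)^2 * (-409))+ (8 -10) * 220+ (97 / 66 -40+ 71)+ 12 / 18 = -968701 / 22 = -44031.86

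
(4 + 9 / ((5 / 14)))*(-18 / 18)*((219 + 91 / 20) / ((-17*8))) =19199 / 400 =48.00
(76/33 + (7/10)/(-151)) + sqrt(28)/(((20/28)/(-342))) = 114529/49830- 4788*sqrt(7)/5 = -2531.27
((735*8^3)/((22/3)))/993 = 188160/3641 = 51.68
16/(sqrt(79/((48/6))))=32*sqrt(158)/79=5.09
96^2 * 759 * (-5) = -34974720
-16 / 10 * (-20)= 32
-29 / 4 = -7.25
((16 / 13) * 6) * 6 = 576 / 13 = 44.31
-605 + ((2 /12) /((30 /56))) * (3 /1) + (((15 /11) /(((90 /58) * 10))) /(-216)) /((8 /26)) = -34446373 /57024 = -604.07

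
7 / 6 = 1.17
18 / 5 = 3.60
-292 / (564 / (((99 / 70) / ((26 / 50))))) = -12045 / 8554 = -1.41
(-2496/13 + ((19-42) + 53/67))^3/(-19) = 2956223582208/5714497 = 517320.00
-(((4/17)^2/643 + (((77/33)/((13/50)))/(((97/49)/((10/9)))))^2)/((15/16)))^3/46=-334384060243098686701575092127587155795007642796032/775891804575841702003034875740667576536325555875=-430.97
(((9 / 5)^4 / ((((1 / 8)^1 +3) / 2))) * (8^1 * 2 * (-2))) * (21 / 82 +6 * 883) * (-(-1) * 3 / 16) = -136822674096 / 640625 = -213576.86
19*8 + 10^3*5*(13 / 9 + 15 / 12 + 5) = 347618 / 9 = 38624.22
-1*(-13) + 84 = 97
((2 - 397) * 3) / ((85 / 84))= -19908 / 17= -1171.06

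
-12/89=-0.13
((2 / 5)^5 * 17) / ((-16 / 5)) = -34 / 625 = -0.05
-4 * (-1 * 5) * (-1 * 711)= -14220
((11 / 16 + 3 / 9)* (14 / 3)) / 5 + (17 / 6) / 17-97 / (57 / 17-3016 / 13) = 1.54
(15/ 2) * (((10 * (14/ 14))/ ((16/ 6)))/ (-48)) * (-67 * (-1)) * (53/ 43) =-266325/ 5504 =-48.39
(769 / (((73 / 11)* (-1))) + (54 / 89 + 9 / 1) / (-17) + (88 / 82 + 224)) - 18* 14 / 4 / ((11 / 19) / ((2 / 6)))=3604364119 / 49812499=72.36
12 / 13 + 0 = 12 / 13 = 0.92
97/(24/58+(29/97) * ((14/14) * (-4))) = -272861/2200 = -124.03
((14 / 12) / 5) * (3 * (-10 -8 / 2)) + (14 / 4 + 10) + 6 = 97 / 10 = 9.70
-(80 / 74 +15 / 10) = -191 / 74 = -2.58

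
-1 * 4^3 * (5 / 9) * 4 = -1280 / 9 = -142.22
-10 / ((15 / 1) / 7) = -4.67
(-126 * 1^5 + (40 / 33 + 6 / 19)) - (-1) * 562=274330 / 627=437.53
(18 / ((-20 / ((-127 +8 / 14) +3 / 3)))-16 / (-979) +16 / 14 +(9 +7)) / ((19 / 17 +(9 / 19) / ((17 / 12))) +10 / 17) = 1439284447 / 22580635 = 63.74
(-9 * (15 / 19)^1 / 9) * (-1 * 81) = 63.95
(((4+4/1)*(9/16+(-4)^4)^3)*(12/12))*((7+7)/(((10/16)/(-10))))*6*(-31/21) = 2144377186375/8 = 268047148296.88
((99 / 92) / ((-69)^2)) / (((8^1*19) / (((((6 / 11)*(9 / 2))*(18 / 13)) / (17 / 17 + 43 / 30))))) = 3645 / 1755065416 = 0.00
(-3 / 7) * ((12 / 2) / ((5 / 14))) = -36 / 5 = -7.20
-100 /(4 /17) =-425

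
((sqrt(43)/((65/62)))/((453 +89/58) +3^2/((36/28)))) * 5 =3596 * sqrt(43)/347997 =0.07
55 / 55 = 1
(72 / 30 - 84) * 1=-408 / 5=-81.60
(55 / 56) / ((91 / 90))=2475 / 2548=0.97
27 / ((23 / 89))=2403 / 23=104.48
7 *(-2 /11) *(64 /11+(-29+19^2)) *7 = -364168 /121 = -3009.65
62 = 62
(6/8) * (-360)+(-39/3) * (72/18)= -322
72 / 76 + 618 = 11760 / 19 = 618.95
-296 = -296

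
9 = 9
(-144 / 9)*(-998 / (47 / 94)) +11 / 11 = 31937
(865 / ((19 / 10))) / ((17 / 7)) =60550 / 323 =187.46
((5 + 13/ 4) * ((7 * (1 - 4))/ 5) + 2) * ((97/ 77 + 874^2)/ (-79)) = 38408512497/ 121660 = 315703.70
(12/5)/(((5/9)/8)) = 864/25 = 34.56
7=7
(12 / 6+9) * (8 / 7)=88 / 7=12.57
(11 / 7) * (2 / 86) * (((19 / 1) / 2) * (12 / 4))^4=116116011 / 4816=24110.47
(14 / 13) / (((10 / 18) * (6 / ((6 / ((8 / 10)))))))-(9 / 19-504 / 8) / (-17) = -10539 / 8398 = -1.25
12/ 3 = 4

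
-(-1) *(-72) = -72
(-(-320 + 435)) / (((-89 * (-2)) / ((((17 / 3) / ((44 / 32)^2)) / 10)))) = -6256 / 32307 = -0.19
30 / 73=0.41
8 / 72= 1 / 9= 0.11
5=5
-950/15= -63.33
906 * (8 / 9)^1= 2416 / 3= 805.33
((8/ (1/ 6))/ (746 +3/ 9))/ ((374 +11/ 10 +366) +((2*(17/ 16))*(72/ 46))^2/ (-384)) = 195010560/ 2247034089511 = 0.00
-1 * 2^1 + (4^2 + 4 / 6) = 44 / 3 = 14.67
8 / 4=2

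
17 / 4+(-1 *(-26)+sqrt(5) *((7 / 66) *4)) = 14 *sqrt(5) / 33+121 / 4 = 31.20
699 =699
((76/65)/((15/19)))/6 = 722/2925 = 0.25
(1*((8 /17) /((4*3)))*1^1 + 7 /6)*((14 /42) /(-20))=-0.02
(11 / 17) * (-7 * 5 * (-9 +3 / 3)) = 3080 / 17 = 181.18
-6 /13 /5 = -6 /65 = -0.09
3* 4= 12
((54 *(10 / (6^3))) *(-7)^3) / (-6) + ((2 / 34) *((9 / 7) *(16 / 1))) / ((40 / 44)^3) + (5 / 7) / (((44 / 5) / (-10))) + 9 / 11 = 283792081 / 1963500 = 144.53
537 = 537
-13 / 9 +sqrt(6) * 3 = 5.90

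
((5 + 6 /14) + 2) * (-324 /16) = -150.43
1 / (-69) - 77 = -5314 / 69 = -77.01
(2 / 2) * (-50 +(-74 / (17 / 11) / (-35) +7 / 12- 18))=-471587 / 7140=-66.05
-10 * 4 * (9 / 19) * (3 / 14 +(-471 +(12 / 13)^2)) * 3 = 600406020 / 22477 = 26712.02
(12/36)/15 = 1/45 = 0.02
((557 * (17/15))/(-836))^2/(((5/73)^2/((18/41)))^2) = 22916177793095409/4589235062500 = 4993.46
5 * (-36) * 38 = -6840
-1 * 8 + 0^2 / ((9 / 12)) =-8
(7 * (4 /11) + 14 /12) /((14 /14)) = 245 /66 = 3.71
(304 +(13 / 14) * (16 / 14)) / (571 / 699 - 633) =-2612163 / 5413226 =-0.48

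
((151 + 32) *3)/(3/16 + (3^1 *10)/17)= 281.22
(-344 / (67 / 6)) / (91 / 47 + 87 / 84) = -2716224 / 262037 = -10.37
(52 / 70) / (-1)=-26 / 35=-0.74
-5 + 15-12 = -2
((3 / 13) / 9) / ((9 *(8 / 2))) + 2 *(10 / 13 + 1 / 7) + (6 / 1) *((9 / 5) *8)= 4335371 / 49140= 88.22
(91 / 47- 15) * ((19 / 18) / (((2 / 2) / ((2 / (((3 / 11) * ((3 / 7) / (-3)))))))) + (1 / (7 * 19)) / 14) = 836292253 / 1181439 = 707.86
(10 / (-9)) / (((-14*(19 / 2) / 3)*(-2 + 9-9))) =-5 / 399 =-0.01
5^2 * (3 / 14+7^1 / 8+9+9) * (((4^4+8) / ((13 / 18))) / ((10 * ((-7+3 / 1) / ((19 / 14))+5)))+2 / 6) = 245811205 / 28392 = 8657.76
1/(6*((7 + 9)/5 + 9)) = 5/366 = 0.01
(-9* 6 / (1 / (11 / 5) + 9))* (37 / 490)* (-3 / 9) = 3663 / 25480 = 0.14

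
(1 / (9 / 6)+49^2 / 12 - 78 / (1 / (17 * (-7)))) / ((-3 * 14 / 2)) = -37931 / 84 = -451.56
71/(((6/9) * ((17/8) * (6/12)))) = 1704/17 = 100.24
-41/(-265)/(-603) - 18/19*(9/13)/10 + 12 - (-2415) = 95789550049/39469365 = 2426.93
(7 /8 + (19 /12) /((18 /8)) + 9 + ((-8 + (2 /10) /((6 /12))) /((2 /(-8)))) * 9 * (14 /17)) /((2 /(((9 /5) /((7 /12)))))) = 4331057 /11900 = 363.95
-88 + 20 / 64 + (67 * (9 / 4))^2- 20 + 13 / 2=180995 / 8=22624.38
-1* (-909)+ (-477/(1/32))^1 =-14355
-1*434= -434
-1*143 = -143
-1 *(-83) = 83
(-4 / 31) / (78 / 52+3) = -8 / 279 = -0.03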